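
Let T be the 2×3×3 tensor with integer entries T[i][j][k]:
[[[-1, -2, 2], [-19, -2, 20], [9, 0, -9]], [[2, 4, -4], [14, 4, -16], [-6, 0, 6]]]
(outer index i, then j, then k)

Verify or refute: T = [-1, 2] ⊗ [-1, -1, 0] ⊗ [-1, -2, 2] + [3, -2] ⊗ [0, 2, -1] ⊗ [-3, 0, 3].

Yes

Reconstruct entrywise from the claimed factors. For example, T[1,0,2] = -4 and Σₗ aₗ[1]bₗ[0]cₗ[2] = (2)·(-1)·(2) + (-2)·(0)·(3) = -4; checking all 18 entries, every one matches. The claim holds.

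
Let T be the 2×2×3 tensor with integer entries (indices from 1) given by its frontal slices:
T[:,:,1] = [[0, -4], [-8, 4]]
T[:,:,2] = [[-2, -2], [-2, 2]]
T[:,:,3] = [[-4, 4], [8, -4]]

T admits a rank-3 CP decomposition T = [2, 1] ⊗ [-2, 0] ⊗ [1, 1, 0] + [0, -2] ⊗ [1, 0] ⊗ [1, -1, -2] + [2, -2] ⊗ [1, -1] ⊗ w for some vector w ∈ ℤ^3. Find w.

w = [2, 1, -2]

Subtract the known terms from T to get the rank-1 residual R = [2, -2] ⊗ [1, -1] ⊗ w, so R[i,j,k] = a[i]·b[j]·w[k]. Pick indices with nonzero a[1]·b[1] = (2)·(1) = 2. Only the fibre through (1,1,·) is needed: R[1,1,:] = T[1,1,:] − Σₗ aₗ[1]bₗ[1]cₗ = [0, -2, -4] − (2)·(-2)·[1, 1, 0] − (0)·(1)·[1, -1, -2] = [4, 2, -4]. Then w[k] = R[1,1,k] / 2 for each k, giving w = [4, 2, -4] / 2 = [2, 1, -2].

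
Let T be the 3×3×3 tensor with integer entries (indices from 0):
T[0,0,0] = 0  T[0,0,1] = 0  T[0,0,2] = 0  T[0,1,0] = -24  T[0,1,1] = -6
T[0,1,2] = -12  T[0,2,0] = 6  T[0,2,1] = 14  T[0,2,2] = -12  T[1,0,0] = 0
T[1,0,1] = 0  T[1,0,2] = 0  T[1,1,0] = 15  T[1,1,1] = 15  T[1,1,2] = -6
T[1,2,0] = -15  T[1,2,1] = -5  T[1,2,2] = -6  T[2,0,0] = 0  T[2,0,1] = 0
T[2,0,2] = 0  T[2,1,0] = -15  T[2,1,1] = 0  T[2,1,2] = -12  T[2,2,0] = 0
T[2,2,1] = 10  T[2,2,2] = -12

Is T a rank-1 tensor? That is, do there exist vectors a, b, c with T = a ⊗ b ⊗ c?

The mode-2 unfolding of T (rows indexed by j, columns by (i,k) = (0,0), (0,1), (0,2), (1,0), (1,1), (1,2), (2,0), (2,1), (2,2)) is [[0, 0, 0, 0, 0, 0, 0, 0, 0], [-24, -6, -12, 15, 15, -6, -15, 0, -12], [6, 14, -12, -15, -5, -6, 0, 10, -12]].
There the 2×2 minor on rows j ∈ {1, 2}, columns (i,k) ∈ {(0,0), (0,1)} is det [[-24, -6], [6, 14]] = -300 ≠ 0, so this unfolding has rank ≥ 2; CP rank is at least every unfolding rank, so rank(T) ≥ 2.
In particular rank(T) ≥ 2 > 1, so T is not rank-1.

No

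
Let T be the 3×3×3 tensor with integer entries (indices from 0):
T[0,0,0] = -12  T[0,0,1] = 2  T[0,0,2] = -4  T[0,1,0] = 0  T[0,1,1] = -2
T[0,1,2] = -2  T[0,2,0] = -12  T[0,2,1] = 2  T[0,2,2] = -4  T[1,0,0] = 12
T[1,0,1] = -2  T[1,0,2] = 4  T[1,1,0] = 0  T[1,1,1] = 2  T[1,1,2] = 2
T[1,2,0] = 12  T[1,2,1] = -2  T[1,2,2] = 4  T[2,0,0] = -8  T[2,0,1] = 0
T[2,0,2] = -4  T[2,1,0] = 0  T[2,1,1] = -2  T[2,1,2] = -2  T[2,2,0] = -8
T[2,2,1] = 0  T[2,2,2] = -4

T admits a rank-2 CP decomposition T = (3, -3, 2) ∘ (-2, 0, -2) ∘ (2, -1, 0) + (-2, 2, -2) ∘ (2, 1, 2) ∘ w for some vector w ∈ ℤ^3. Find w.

Subtract the known terms from T to get the rank-1 residual R = (-2, 2, -2) ∘ (2, 1, 2) ∘ w, so R[i,j,k] = a[i]·b[j]·w[k]. Pick indices with nonzero a[0]·b[0] = (-2)·(2) = -4. Only the fibre through (0,0,·) is needed: R[0,0,:] = T[0,0,:] − Σₗ aₗ[0]bₗ[0]cₗ = [-12, 2, -4] − (3)·(-2)·(2, -1, 0) = [0, -4, -4]. Then w[k] = R[0,0,k] / -4 for each k, giving w = [0, -4, -4] / -4 = (0, 1, 1).

w = (0, 1, 1)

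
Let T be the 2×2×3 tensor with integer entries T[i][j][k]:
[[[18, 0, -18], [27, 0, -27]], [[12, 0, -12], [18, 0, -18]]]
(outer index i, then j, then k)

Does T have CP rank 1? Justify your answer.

If T = a ⊗ b ⊗ c then every fibre of T is a multiple of the corresponding factor, so read the factors off the fibres through the nonzero entry T[0,0,0] = 18.
The mode-1 fibre T[:,0,0] = [18, 12] gives a = [3, 2] (primitive direction); the mode-2 fibre T[0,:,0] = [18, 27] gives b = [2, 3]; then c[k] = T[0,0,k] / (a[0]·b[0]) = [18, 0, -18] / 6 = [3, 0, -3].
Expanding [3, 2] ⊗ [2, 3] ⊗ [3, 0, -3] reproduces all 12 entries of T, so T = [3, 2] ⊗ [2, 3] ⊗ [3, 0, -3] and rank(T) ≤ 1.
Equivalently every frontal slice T[:,:,k] is c[k] times the rank-1 matrix [3, 2] ⊗ [2, 3]. So T has rank 1 (it is nonzero).

Yes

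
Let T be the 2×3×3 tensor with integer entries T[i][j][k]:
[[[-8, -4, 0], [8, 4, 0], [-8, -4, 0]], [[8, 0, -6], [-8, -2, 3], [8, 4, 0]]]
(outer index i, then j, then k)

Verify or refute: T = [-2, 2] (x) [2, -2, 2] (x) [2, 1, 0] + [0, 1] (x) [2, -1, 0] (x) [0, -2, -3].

Reconstruct entrywise from the claimed factors. For example, T[0,0,2] = 0 and Σₗ aₗ[0]bₗ[0]cₗ[2] = (-2)·(2)·(0) + (0)·(2)·(-3) = 0; checking all 18 entries, every one matches. The claim holds.

Yes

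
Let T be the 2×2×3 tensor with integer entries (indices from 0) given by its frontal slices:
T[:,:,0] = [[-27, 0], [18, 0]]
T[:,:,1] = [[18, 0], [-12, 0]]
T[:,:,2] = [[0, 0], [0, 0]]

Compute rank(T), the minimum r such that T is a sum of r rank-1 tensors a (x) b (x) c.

1

Lower bound: T ≠ 0 (e.g. T[0,0,0] = -27), so rank(T) ≥ 1.
Upper bound: the mode-1 fibre T[:,0,0] = [-27, 18] gives a = [3, -2] (primitive direction); the mode-2 fibre T[0,:,0] = [-27, 0] gives b = [1, 0]; then c[k] = T[0,0,k] / (a[0]·b[0]) = [-27, 18, 0] / 3 = [-9, 6, 0].
Expanding [3, -2] (x) [1, 0] (x) [-9, 6, 0] reproduces all 12 entries of T, so T = [3, -2] (x) [1, 0] (x) [-9, 6, 0] and rank(T) ≤ 1.
These bounds meet, so rank(T) = 1.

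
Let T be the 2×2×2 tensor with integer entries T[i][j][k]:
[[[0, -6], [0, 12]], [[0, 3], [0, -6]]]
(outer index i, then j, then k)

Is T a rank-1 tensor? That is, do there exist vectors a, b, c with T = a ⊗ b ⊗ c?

Yes

If T = a ⊗ b ⊗ c then every fibre of T is a multiple of the corresponding factor, so read the factors off the fibres through the nonzero entry T[0,0,1] = -6.
The mode-1 fibre T[:,0,1] = [-6, 3] gives a = (2, -1) (primitive direction); the mode-2 fibre T[0,:,1] = [-6, 12] gives b = (1, -2); then c[k] = T[0,0,k] / (a[0]·b[0]) = [0, -6] / 2 = (0, -3).
Expanding (2, -1) ⊗ (1, -2) ⊗ (0, -3) reproduces all 8 entries of T, so T = (2, -1) ⊗ (1, -2) ⊗ (0, -3) and rank(T) ≤ 1.
Equivalently every frontal slice T[:,:,k] is c[k] times the rank-1 matrix (2, -1) ⊗ (1, -2). So T has rank 1 (it is nonzero).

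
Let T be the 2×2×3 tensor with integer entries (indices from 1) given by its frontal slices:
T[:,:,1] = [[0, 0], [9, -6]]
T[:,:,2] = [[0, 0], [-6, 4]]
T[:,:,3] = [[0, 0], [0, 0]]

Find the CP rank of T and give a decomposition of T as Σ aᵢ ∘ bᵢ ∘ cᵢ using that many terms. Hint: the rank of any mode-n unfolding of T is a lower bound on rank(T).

rank(T) = 1

Lower bound: T ≠ 0 (e.g. T[2,1,1] = 9), so rank(T) ≥ 1.
Upper bound: if T = a ∘ b ∘ c then every fibre of T is a multiple of the corresponding factor, so read the factors off the fibres through the nonzero entry T[2,1,1] = 9.
The mode-1 fibre T[:,1,1] = [0, 9] gives a = [0, 1] (primitive direction); the mode-2 fibre T[2,:,1] = [9, -6] gives b = [3, -2]; then c[k] = T[2,1,k] / (a[2]·b[1]) = [9, -6, 0] / 3 = [3, -2, 0].
Expanding [0, 1] ∘ [3, -2] ∘ [3, -2, 0] reproduces all 12 entries of T, so T = [0, 1] ∘ [3, -2] ∘ [3, -2, 0] and rank(T) ≤ 1.
These bounds meet, so rank(T) = 1.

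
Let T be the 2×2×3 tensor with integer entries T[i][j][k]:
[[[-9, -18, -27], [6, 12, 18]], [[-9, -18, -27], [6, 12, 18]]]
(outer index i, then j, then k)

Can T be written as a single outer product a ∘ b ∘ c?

The mode-1 fibre T[:,0,0] = [-9, -9] gives a = [1, 1] (primitive direction); the mode-2 fibre T[0,:,0] = [-9, 6] gives b = [3, -2]; then c[k] = T[0,0,k] / (a[0]·b[0]) = [-9, -18, -27] / 3 = [-3, -6, -9].
Expanding [1, 1] ∘ [3, -2] ∘ [-3, -6, -9] reproduces all 12 entries of T, so T = [1, 1] ∘ [3, -2] ∘ [-3, -6, -9] and rank(T) ≤ 1.
Equivalently every frontal slice T[:,:,k] is c[k] times the rank-1 matrix [1, 1] ∘ [3, -2]. So T has rank 1 (it is nonzero).

Yes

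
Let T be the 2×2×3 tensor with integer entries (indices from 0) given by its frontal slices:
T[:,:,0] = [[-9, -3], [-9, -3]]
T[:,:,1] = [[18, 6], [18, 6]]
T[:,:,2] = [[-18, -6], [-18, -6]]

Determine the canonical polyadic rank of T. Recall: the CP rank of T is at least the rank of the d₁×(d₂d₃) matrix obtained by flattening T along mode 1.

Lower bound: T ≠ 0 (e.g. T[0,0,0] = -9), so rank(T) ≥ 1.
Upper bound: if T = a ⊗ b ⊗ c then every fibre of T is a multiple of the corresponding factor, so read the factors off the fibres through the nonzero entry T[0,0,0] = -9.
The mode-1 fibre T[:,0,0] = [-9, -9] gives a = [1, 1] (primitive direction); the mode-2 fibre T[0,:,0] = [-9, -3] gives b = [3, 1]; then c[k] = T[0,0,k] / (a[0]·b[0]) = [-9, 18, -18] / 3 = [-3, 6, -6].
Expanding [1, 1] ⊗ [3, 1] ⊗ [-3, 6, -6] reproduces all 12 entries of T, so T = [1, 1] ⊗ [3, 1] ⊗ [-3, 6, -6] and rank(T) ≤ 1.
These bounds meet, so rank(T) = 1.

1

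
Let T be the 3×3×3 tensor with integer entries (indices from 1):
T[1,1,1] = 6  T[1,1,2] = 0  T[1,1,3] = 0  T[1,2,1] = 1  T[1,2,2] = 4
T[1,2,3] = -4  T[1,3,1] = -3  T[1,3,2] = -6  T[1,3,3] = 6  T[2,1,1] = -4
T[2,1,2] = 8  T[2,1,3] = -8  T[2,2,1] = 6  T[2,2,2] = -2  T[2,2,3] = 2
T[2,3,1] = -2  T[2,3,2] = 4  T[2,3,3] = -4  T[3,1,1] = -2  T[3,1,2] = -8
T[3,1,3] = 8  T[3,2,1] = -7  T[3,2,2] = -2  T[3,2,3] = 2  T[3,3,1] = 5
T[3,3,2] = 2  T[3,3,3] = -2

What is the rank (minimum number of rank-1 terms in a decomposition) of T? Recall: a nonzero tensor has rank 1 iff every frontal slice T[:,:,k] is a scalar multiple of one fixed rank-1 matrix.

Lower bound: the mode-2 unfolding of T (rows indexed by j, columns by (i,k) = (1,1), (1,2), (1,3), (2,1), (2,2), (2,3), (3,1), (3,2), (3,3)) is [[6, 0, 0, -4, 8, -8, -2, -8, 8], [1, 4, -4, 6, -2, 2, -7, -2, 2], [-3, -6, 6, -2, 4, -4, 5, 2, -2]].
There the 3×3 minor on rows j ∈ {1, 2, 3}, columns (i,k) ∈ {(1,1), (1,2), (2,1)} is det [[6, 0, -4], [1, 4, 6], [-3, -6, -2]] = 144 ≠ 0, so this unfolding has rank ≥ 3; CP rank is at least every unfolding rank, so rank(T) ≥ 3. (This is only a lower bound: in general the CP rank may exceed every unfolding rank, so we still need to exhibit 3 rank-1 terms summing to T.)
Upper bound: T is a sum of 3 rank-1 terms, T = (0, 1, -1) ⊗ (0, 1, 0) ⊗ (4, 2, -2) + (1, -2, 1) ⊗ (2, -1, 1) ⊗ (1, -2, 2) + (1, 0, -1) ⊗ (2, 1, -2) ⊗ (2, 2, -2) (one valid choice — decompositions are not unique — normalised so each a, b is primitive with positive first nonzero entry; check it by expanding all entries), so rank(T) ≤ 3.
These bounds meet, so rank(T) = 3.

3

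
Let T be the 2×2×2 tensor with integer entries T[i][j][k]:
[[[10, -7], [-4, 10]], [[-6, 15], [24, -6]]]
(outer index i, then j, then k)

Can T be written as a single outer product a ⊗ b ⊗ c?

The mode-2 unfolding of T (rows indexed by j, columns by (i,k) = (0,0), (0,1), (1,0), (1,1)) is [[10, -7, -6, 15], [-4, 10, 24, -6]].
There the 2×2 minor on rows j ∈ {0, 1}, columns (i,k) ∈ {(0,0), (0,1)} is det [[10, -7], [-4, 10]] = 72 ≠ 0, so this unfolding has rank ≥ 2; CP rank is at least every unfolding rank, so rank(T) ≥ 2.
In particular rank(T) ≥ 2 > 1, so T is not rank-1.

No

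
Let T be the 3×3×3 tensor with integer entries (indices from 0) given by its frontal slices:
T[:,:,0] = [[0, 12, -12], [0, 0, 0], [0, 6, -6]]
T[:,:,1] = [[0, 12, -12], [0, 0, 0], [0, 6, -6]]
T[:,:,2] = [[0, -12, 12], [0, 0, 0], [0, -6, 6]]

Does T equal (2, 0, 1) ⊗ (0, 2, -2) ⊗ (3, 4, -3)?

Reconstruct entry (0,1,1) from the claimed factors: Σₗ aₗ[0]bₗ[1]cₗ[1] = (2)·(2)·(4) = 16, but T[0,1,1] = 12. The claim is false.

No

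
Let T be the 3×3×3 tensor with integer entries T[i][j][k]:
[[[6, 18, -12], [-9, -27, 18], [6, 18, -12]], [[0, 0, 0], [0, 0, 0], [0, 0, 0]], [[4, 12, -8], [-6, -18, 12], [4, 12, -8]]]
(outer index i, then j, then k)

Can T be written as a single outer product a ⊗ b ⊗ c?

The mode-1 fibre T[:,0,0] = [6, 0, 4] gives a = [3, 0, 2] (primitive direction); the mode-2 fibre T[0,:,0] = [6, -9, 6] gives b = [2, -3, 2]; then c[k] = T[0,0,k] / (a[0]·b[0]) = [6, 18, -12] / 6 = [1, 3, -2].
Expanding [3, 0, 2] ⊗ [2, -3, 2] ⊗ [1, 3, -2] reproduces all 27 entries of T, so T = [3, 0, 2] ⊗ [2, -3, 2] ⊗ [1, 3, -2] and rank(T) ≤ 1.
Equivalently every frontal slice T[:,:,k] is c[k] times the rank-1 matrix [3, 0, 2] ⊗ [2, -3, 2]. So T has rank 1 (it is nonzero).

Yes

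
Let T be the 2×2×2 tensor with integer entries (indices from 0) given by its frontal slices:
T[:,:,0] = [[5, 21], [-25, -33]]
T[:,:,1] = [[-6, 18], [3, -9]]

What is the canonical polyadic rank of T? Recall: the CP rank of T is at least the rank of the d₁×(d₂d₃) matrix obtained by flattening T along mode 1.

2

Lower bound: the mode-2 unfolding of T (rows indexed by j, columns by (i,k) = (0,0), (0,1), (1,0), (1,1)) is [[5, -6, -25, 3], [21, 18, -33, -9]].
There the 2×2 minor on rows j ∈ {0, 1}, columns (i,k) ∈ {(0,0), (0,1)} is det [[5, -6], [21, 18]] = 216 ≠ 0, so this unfolding has rank ≥ 2; CP rank is at least every unfolding rank, so rank(T) ≥ 2. (Unfolding ranks only ever bound the CP rank from below — rank(T) can be strictly larger than all of them — so the matching upper bound has to come from an explicit 2-term decomposition.)
Upper bound — finding two terms. Write S_k = T[:,:,k] for the frontal slices: S₀ = [[5, 21], [-25, -33]], S₁ = [[-6, 18], [3, -9]].
If T = a₁ ⊗ b₁ ⊗ c₁ + a₂ ⊗ b₂ ⊗ c₂ then each S_k = c₁[k]·a₁b₁ᵀ + c₂[k]·a₂b₂ᵀ. S₀ and S₁ are linearly independent, so a₁b₁ᵀ and a₂b₂ᵀ must span the same plane of matrices: they are the rank-1 matrices of the form x·S₀ + y·S₁.
det(x·S₀ + y·S₁) is 360·x² + 540·xy = 180·(2·x + 3·y)(x), vanishing at (x:y) = (3:-2) and (0:1).
M₁ = 3·S₀ − 2·S₁ = [[27, 27], [-81, -81]] = 27·[1, -3][1, 1]ᵀ and M₂ = S₁ = [[-6, 18], [3, -9]] = (-3)·[2, -1][1, -3]ᵀ, so take a₁ = [1, -3], b₁ = [1, 1], a₂ = [2, -1], b₂ = [1, -3].
Each slice is an integer combination of E₁ = a₁b₁ᵀ and E₂ = a₂b₂ᵀ: S₀ = 9·E₁ − 2·E₂, S₁ = −3·E₂; reading off coefficients, c₁ = [9, 0] and c₂ = [-2, -3].
Hence T = [1, -3] ⊗ [1, 1] ⊗ [9, 0] + [2, -1] ⊗ [1, -3] ⊗ [-2, -3], so rank(T) ≤ 2.
These bounds meet, so rank(T) = 2.
Check entry T[1,0,0] = -25: (-3)·(1)·(9) + (-1)·(1)·(-2) = -25.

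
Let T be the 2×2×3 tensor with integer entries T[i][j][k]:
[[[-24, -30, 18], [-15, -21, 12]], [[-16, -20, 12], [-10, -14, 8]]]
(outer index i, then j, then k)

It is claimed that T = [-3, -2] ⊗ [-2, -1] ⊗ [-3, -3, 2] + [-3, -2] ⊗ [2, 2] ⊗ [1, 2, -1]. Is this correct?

Yes

Reconstruct entrywise from the claimed factors. For example, T[1,0,1] = -20 and Σₗ aₗ[1]bₗ[0]cₗ[1] = (-2)·(-2)·(-3) + (-2)·(2)·(2) = -20; checking all 12 entries, every one matches. The claim holds.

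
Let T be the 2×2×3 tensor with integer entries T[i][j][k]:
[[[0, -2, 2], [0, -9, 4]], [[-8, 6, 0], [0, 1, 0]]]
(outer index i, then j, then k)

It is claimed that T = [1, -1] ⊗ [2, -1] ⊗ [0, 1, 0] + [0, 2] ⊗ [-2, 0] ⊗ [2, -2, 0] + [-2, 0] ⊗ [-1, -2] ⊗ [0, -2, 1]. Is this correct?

Reconstruct entrywise from the claimed factors. For example, T[0,1,1] = -9 and Σₗ aₗ[0]bₗ[1]cₗ[1] = (1)·(-1)·(1) + (0)·(0)·(-2) + (-2)·(-2)·(-2) = -9; checking all 12 entries, every one matches. The claim holds.

Yes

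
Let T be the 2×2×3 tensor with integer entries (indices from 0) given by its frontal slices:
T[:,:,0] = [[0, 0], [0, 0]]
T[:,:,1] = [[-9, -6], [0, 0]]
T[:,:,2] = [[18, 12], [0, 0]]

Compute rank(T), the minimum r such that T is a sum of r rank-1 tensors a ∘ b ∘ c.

Lower bound: T ≠ 0 (e.g. T[0,0,1] = -9), so rank(T) ≥ 1.
Upper bound: the mode-1 fibre T[:,0,1] = [-9, 0] gives a = [1, 0] (primitive direction); the mode-2 fibre T[0,:,1] = [-9, -6] gives b = [3, 2]; then c[k] = T[0,0,k] / (a[0]·b[0]) = [0, -9, 18] / 3 = [0, -3, 6].
Expanding [1, 0] ∘ [3, 2] ∘ [0, -3, 6] reproduces all 12 entries of T, so T = [1, 0] ∘ [3, 2] ∘ [0, -3, 6] and rank(T) ≤ 1.
These bounds meet, so rank(T) = 1.

1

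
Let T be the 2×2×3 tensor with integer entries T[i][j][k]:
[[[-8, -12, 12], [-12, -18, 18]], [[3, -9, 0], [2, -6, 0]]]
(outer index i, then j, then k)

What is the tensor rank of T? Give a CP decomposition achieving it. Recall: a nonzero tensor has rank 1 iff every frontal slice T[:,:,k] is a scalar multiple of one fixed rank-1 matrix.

rank(T) = 2

Lower bound: the mode-1 unfolding of T (rows indexed by i, columns by (j,k) = (0,0), (0,1), (0,2), (1,0), (1,1), (1,2)) is [[-8, -12, 12, -12, -18, 18], [3, -9, 0, 2, -6, 0]].
There the 2×2 minor on rows i ∈ {0, 1}, columns (j,k) ∈ {(0,0), (0,1)} is det [[-8, -12], [3, -9]] = 108 ≠ 0, so this unfolding has rank ≥ 2; CP rank is at least every unfolding rank, so rank(T) ≥ 2. (Unfolding ranks only ever bound the CP rank from below — rank(T) can be strictly larger than all of them — so the matching upper bound has to come from an explicit 2-term decomposition.)
Upper bound — finding two terms. Write S_k = T[:,:,k] for the frontal slices: S₀ = [[-8, -12], [3, 2]], S₁ = [[-12, -18], [-9, -6]], S₂ = [[12, 18], [0, 0]].
If T = a₁ (x) b₁ (x) c₁ + a₂ (x) b₂ (x) c₂ then each S_k = c₁[k]·a₁b₁ᵀ + c₂[k]·a₂b₂ᵀ. S₀ and S₁ are linearly independent, so a₁b₁ᵀ and a₂b₂ᵀ must span the same plane of matrices: they are the rank-1 matrices of the form x·S₀ + y·S₁.
det(x·S₀ + y·S₁) is 20·x² − 30·xy − 90·y² = 10·(x − 3·y)(2·x + 3·y), vanishing at (x:y) = (3:1) and (3:-2).
M₁ = 3·S₀ + S₁ = [[-36, -54], [0, 0]] = (-18)·[1, 0][2, 3]ᵀ and M₂ = 3·S₀ − 2·S₁ = [[0, 0], [27, 18]] = 9·[0, 1][3, 2]ᵀ, so take a₁ = [1, 0], b₁ = [2, 3], a₂ = [0, 1], b₂ = [3, 2].
Each slice is an integer combination of E₁ = a₁b₁ᵀ and E₂ = a₂b₂ᵀ: S₀ = −4·E₁ + E₂, S₁ = −6·E₁ − 3·E₂, S₂ = 6·E₁; reading off coefficients, c₁ = [-4, -6, 6] and c₂ = [1, -3, 0].
Hence T = [1, 0] (x) [2, 3] (x) [-4, -6, 6] + [0, 1] (x) [3, 2] (x) [1, -3, 0], so rank(T) ≤ 2.
These bounds meet, so rank(T) = 2.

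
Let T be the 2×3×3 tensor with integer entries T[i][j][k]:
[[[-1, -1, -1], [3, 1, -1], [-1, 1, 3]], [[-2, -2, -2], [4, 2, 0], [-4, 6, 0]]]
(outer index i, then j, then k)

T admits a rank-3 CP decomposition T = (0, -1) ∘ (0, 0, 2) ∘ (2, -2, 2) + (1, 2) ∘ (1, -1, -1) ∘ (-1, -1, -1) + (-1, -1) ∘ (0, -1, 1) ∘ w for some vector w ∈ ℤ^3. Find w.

w = (2, 0, -2)

Subtract the known terms from T to get the rank-1 residual R = (-1, -1) ∘ (0, -1, 1) ∘ w, so R[i,j,k] = a[i]·b[j]·w[k]. Pick indices with nonzero a[0]·b[1] = (-1)·(-1) = 1. Only the fibre through (0,1,·) is needed: R[0,1,:] = T[0,1,:] − Σₗ aₗ[0]bₗ[1]cₗ = [3, 1, -1] − (0)·(0)·(2, -2, 2) − (1)·(-1)·(-1, -1, -1) = [2, 0, -2]. Then w[k] = R[0,1,k] / 1 for each k, giving w = [2, 0, -2] / 1 = (2, 0, -2).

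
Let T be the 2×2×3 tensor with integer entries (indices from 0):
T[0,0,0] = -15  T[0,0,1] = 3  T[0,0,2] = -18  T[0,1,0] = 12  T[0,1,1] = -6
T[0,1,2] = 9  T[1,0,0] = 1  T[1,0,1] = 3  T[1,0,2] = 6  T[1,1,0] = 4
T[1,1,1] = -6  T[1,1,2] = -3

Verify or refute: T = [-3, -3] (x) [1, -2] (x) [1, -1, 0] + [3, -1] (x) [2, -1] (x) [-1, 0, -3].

Reconstruct entry (0,0,0) from the claimed factors: Σₗ aₗ[0]bₗ[0]cₗ[0] = (-3)·(1)·(1) + (3)·(2)·(-1) = -9, but T[0,0,0] = -15. The claim is false.

No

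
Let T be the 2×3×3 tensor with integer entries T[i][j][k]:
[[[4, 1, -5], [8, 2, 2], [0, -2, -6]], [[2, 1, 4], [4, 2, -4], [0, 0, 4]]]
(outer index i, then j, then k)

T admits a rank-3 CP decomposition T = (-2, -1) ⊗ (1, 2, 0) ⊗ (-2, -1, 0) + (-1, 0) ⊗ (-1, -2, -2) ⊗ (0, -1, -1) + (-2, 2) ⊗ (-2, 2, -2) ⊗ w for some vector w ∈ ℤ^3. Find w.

Subtract the known terms from T to get the rank-1 residual R = (-2, 2) ⊗ (-2, 2, -2) ⊗ w, so R[i,j,k] = a[i]·b[j]·w[k]. Pick indices with nonzero a[0]·b[0] = (-2)·(-2) = 4. Only the fibre through (0,0,·) is needed: R[0,0,:] = T[0,0,:] − Σₗ aₗ[0]bₗ[0]cₗ = [4, 1, -5] − (-2)·(1)·(-2, -1, 0) − (-1)·(-1)·(0, -1, -1) = [0, 0, -4]. Then w[k] = R[0,0,k] / 4 for each k, giving w = [0, 0, -4] / 4 = (0, 0, -1).

w = (0, 0, -1)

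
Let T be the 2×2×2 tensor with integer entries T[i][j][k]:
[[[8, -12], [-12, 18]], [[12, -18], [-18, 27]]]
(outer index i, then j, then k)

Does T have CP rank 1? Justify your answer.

The mode-1 fibre T[:,0,0] = [8, 12] gives a = [2, 3] (primitive direction); the mode-2 fibre T[0,:,0] = [8, -12] gives b = [2, -3]; then c[k] = T[0,0,k] / (a[0]·b[0]) = [8, -12] / 4 = [2, -3].
Expanding [2, 3] ⊗ [2, -3] ⊗ [2, -3] reproduces all 8 entries of T, so T = [2, 3] ⊗ [2, -3] ⊗ [2, -3] and rank(T) ≤ 1.
Equivalently every frontal slice T[:,:,k] is c[k] times the rank-1 matrix [2, 3] ⊗ [2, -3]. So T has rank 1 (it is nonzero).

Yes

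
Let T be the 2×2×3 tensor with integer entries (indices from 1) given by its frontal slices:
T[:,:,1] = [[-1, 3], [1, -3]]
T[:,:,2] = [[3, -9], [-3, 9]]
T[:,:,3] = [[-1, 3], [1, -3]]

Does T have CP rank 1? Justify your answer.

If T = a ⊗ b ⊗ c then every fibre of T is a multiple of the corresponding factor, so read the factors off the fibres through the nonzero entry T[1,1,1] = -1.
The mode-1 fibre T[:,1,1] = [-1, 1] gives a = [1, -1] (primitive direction); the mode-2 fibre T[1,:,1] = [-1, 3] gives b = [1, -3]; then c[k] = T[1,1,k] / (a[1]·b[1]) = [-1, 3, -1] / 1 = [-1, 3, -1].
Expanding [1, -1] ⊗ [1, -3] ⊗ [-1, 3, -1] reproduces all 12 entries of T, so T = [1, -1] ⊗ [1, -3] ⊗ [-1, 3, -1] and rank(T) ≤ 1.
Equivalently every frontal slice T[:,:,k] is c[k] times the rank-1 matrix [1, -1] ⊗ [1, -3]. So T has rank 1 (it is nonzero).

Yes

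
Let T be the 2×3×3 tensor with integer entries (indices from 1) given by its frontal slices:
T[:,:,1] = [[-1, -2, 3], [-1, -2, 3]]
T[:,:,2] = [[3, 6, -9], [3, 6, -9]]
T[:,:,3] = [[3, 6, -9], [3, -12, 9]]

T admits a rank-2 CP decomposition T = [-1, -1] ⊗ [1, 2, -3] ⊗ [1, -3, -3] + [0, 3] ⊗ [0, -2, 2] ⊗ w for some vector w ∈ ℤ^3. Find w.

w = [0, 0, 3]

Subtract the known terms from T to get the rank-1 residual R = [0, 3] ⊗ [0, -2, 2] ⊗ w, so R[i,j,k] = a[i]·b[j]·w[k]. Pick indices with nonzero a[2]·b[2] = (3)·(-2) = -6. Only the fibre through (2,2,·) is needed: R[2,2,:] = T[2,2,:] − Σₗ aₗ[2]bₗ[2]cₗ = [-2, 6, -12] − (-1)·(2)·[1, -3, -3] = [0, 0, -18]. Then w[k] = R[2,2,k] / -6 for each k, giving w = [0, 0, -18] / -6 = [0, 0, 3].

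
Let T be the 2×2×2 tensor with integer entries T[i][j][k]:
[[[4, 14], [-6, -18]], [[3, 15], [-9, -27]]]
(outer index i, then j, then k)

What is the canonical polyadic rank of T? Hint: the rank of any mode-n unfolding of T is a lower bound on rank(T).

Lower bound: the mode-1 unfolding of T (rows indexed by i, columns by (j,k) = (0,0), (0,1), (1,0), (1,1)) is [[4, 14, -6, -18], [3, 15, -9, -27]].
There the 2×2 minor on rows i ∈ {0, 1}, columns (j,k) ∈ {(0,0), (0,1)} is det [[4, 14], [3, 15]] = 18 ≠ 0, so this unfolding has rank ≥ 2; CP rank is at least every unfolding rank, so rank(T) ≥ 2. (This is only a lower bound: in general the CP rank may exceed every unfolding rank, so we still need to exhibit 2 rank-1 terms summing to T.)
Upper bound — finding two terms. Write S_k = T[:,:,k] for the frontal slices: S₀ = [[4, -6], [3, -9]], S₁ = [[14, -18], [15, -27]].
If T = a₁ ⊗ b₁ ⊗ c₁ + a₂ ⊗ b₂ ⊗ c₂ then each S_k = c₁[k]·a₁b₁ᵀ + c₂[k]·a₂b₂ᵀ. S₀ and S₁ are linearly independent, so a₁b₁ᵀ and a₂b₂ᵀ must span the same plane of matrices: they are the rank-1 matrices of the form x·S₀ + y·S₁.
det(x·S₀ + y·S₁) is −18·x² − 90·xy − 108·y² = (-18)·(x + 3·y)(x + 2·y), vanishing at (x:y) = (3:-1) and (2:-1).
M₁ = 3·S₀ − S₁ = [[-2, 0], [-6, 0]] = (-2)·[1, 3][1, 0]ᵀ and M₂ = 2·S₀ − S₁ = [[-6, 6], [-9, 9]] = (-3)·[2, 3][1, -1]ᵀ, so take a₁ = [1, 3], b₁ = [1, 0], a₂ = [2, 3], b₂ = [1, -1].
Each slice is an integer combination of E₁ = a₁b₁ᵀ and E₂ = a₂b₂ᵀ: S₀ = −2·E₁ + 3·E₂, S₁ = −4·E₁ + 9·E₂; reading off coefficients, c₁ = [-2, -4] and c₂ = [3, 9].
Hence T = [1, 3] ⊗ [1, 0] ⊗ [-2, -4] + [2, 3] ⊗ [1, -1] ⊗ [3, 9], so rank(T) ≤ 2.
These bounds meet, so rank(T) = 2.

2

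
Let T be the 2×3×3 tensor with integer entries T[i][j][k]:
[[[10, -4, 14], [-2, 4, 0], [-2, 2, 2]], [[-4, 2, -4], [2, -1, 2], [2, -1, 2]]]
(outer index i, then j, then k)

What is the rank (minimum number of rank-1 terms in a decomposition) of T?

3

Lower bound: the mode-2 unfolding of T (rows indexed by j, columns by (i,k) = (0,0), (0,1), (0,2), (1,0), (1,1), (1,2)) is [[10, -4, 14, -4, 2, -4], [-2, 4, 0, 2, -1, 2], [-2, 2, 2, 2, -1, 2]].
There the 3×3 minor on rows j ∈ {0, 1, 2}, columns (i,k) ∈ {(0,0), (0,1), (0,2)} is det [[10, -4, 14], [-2, 4, 0], [-2, 2, 2]] = 120 ≠ 0, so this unfolding has rank ≥ 3; CP rank is at least every unfolding rank, so rank(T) ≥ 3. (This is only a lower bound: in general the CP rank may exceed every unfolding rank, so we still need to exhibit 3 rank-1 terms summing to T.)
Upper bound: T is a sum of 3 rank-1 terms, T = [1, 0] (x) [1, 0, 1] (x) [0, -2, 2] + [1, 0] (x) [1, 1, 1] (x) [2, 2, 4] + [2, -1] (x) [2, -1, -1] (x) [2, -1, 2] (one valid choice — decompositions are not unique — normalised so each a, b is primitive with positive first nonzero entry; check it by expanding all entries), so rank(T) ≤ 3.
These bounds meet, so rank(T) = 3.
Check entry T[1,2,1] = -1: (0)·(1)·(-2) + (0)·(1)·(2) + (-1)·(-1)·(-1) = -1.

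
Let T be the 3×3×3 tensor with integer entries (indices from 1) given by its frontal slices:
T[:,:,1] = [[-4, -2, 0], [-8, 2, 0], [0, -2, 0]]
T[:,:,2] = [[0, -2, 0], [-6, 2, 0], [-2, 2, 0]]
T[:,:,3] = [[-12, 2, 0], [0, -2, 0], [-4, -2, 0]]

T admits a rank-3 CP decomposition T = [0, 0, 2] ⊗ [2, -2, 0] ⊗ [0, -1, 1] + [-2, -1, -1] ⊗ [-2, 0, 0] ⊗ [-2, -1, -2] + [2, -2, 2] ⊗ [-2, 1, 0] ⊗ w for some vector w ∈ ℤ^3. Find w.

Subtract the known terms from T to get the rank-1 residual R = [2, -2, 2] ⊗ [-2, 1, 0] ⊗ w, so R[i,j,k] = a[i]·b[j]·w[k]. Pick indices with nonzero a[1]·b[1] = (2)·(-2) = -4. Only the fibre through (1,1,·) is needed: R[1,1,:] = T[1,1,:] − Σₗ aₗ[1]bₗ[1]cₗ = [-4, 0, -12] − (0)·(2)·[0, -1, 1] − (-2)·(-2)·[-2, -1, -2] = [4, 4, -4]. Then w[k] = R[1,1,k] / -4 for each k, giving w = [4, 4, -4] / -4 = [-1, -1, 1].

w = [-1, -1, 1]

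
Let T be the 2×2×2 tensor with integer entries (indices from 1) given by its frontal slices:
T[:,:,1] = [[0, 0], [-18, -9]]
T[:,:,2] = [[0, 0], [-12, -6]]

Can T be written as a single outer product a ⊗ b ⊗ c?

Yes

The mode-1 fibre T[:,1,1] = [0, -18] gives a = [0, 1] (primitive direction); the mode-2 fibre T[2,:,1] = [-18, -9] gives b = [2, 1]; then c[k] = T[2,1,k] / (a[2]·b[1]) = [-18, -12] / 2 = [-9, -6].
Expanding [0, 1] ⊗ [2, 1] ⊗ [-9, -6] reproduces all 8 entries of T, so T = [0, 1] ⊗ [2, 1] ⊗ [-9, -6] and rank(T) ≤ 1.
Equivalently every frontal slice T[:,:,k] is c[k] times the rank-1 matrix [0, 1] ⊗ [2, 1]. So T has rank 1 (it is nonzero).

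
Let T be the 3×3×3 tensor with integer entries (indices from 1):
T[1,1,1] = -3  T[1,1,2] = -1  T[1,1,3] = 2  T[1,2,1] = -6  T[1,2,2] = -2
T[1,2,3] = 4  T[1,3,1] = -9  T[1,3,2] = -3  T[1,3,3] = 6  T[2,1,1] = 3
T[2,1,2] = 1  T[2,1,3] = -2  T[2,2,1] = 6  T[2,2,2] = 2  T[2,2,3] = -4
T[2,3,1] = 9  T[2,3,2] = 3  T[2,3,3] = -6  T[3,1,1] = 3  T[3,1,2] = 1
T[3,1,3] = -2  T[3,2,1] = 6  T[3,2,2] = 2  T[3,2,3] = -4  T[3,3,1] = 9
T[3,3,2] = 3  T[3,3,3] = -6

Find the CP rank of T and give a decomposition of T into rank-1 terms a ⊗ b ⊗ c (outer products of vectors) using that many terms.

rank(T) = 1

Lower bound: T ≠ 0 (e.g. T[1,1,1] = -3), so rank(T) ≥ 1.
Upper bound: if T = a ⊗ b ⊗ c then every fibre of T is a multiple of the corresponding factor, so read the factors off the fibres through the nonzero entry T[1,1,1] = -3.
The mode-1 fibre T[:,1,1] = [-3, 3, 3] gives a = [1, -1, -1] (primitive direction); the mode-2 fibre T[1,:,1] = [-3, -6, -9] gives b = [1, 2, 3]; then c[k] = T[1,1,k] / (a[1]·b[1]) = [-3, -1, 2] / 1 = [-3, -1, 2].
Expanding [1, -1, -1] ⊗ [1, 2, 3] ⊗ [-3, -1, 2] reproduces all 27 entries of T, so T = [1, -1, -1] ⊗ [1, 2, 3] ⊗ [-3, -1, 2] and rank(T) ≤ 1.
These bounds meet, so rank(T) = 1.
Check entry T[1,3,2] = -3: (1)·(3)·(-1) = -3.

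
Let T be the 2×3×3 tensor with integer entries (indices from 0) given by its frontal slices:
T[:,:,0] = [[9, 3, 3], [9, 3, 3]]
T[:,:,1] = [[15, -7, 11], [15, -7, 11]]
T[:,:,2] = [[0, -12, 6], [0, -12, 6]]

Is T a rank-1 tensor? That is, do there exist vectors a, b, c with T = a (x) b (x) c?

The mode-2 unfolding of T (rows indexed by j, columns by (i,k) = (0,0), (0,1), (0,2), (1,0), (1,1), (1,2)) is [[9, 15, 0, 9, 15, 0], [3, -7, -12, 3, -7, -12], [3, 11, 6, 3, 11, 6]].
There the 2×2 minor on rows j ∈ {0, 1}, columns (i,k) ∈ {(0,0), (0,1)} is det [[9, 15], [3, -7]] = -108 ≠ 0, so this unfolding has rank ≥ 2; CP rank is at least every unfolding rank, so rank(T) ≥ 2.
In particular rank(T) ≥ 2 > 1, so T is not rank-1.

No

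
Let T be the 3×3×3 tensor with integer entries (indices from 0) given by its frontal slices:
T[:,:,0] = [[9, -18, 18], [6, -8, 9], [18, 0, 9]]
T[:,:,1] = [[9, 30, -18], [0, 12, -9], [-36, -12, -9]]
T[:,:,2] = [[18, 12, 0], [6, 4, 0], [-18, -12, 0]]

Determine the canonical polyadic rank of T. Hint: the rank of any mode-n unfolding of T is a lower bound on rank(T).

Lower bound: the mode-2 unfolding of T (rows indexed by j, columns by (i,k) = (0,0), (0,1), (0,2), (1,0), (1,1), (1,2), (2,0), (2,1), (2,2)) is [[9, 9, 18, 6, 0, 6, 18, -36, -18], [-18, 30, 12, -8, 12, 4, 0, -12, -12], [18, -18, 0, 9, -9, 0, 9, -9, 0]].
There the 2×2 minor on rows j ∈ {0, 1}, columns (i,k) ∈ {(0,0), (0,1)} is det [[9, 9], [-18, 30]] = 432 ≠ 0, so this unfolding has rank ≥ 2; CP rank is at least every unfolding rank, so rank(T) ≥ 2. (Unfolding ranks only ever bound the CP rank from below — rank(T) can be strictly larger than all of them — so the matching upper bound has to come from an explicit 2-term decomposition.)
Upper bound — finding two terms. Write S_k = T[:,:,k] for the frontal slices: S₀ = [[9, -18, 18], [6, -8, 9], [18, 0, 9]], S₁ = [[9, 30, -18], [0, 12, -9], [-36, -12, -9]], S₂ = [[18, 12, 0], [6, 4, 0], [-18, -12, 0]].
If T = a₁ ⊗ b₁ ⊗ c₁ + a₂ ⊗ b₂ ⊗ c₂ then each S_k = c₁[k]·a₁b₁ᵀ + c₂[k]·a₂b₂ᵀ. S₀ and S₁ are linearly independent, so a₁b₁ᵀ and a₂b₂ᵀ must span the same plane of matrices: they are the rank-1 matrices of the form x·S₀ + y·S₁.
The 2×2 minor of x·S₀ + y·S₁ on rows {0,1}, columns {0,1} is 36·x² − 144·xy + 108·y² = 36·(x − 3·y)(x − y), vanishing at (x:y) = (3:1) and (1:1).
M₁ = 3·S₀ + S₁ = [[36, -24, 36], [18, -12, 18], [18, -12, 18]] = 6·[2, 1, 1][3, -2, 3]ᵀ and M₂ = S₀ + S₁ = [[18, 12, 0], [6, 4, 0], [-18, -12, 0]] = 2·[3, 1, -3][3, 2, 0]ᵀ, so take a₁ = [2, 1, 1], b₁ = [3, -2, 3], a₂ = [3, 1, -3], b₂ = [3, 2, 0].
Each slice is an integer combination of E₁ = a₁b₁ᵀ and E₂ = a₂b₂ᵀ: S₀ = 3·E₁ − E₂, S₁ = −3·E₁ + 3·E₂, S₂ = 2·E₂; reading off coefficients, c₁ = [3, -3, 0] and c₂ = [-1, 3, 2].
Hence T = [2, 1, 1] ⊗ [3, -2, 3] ⊗ [3, -3, 0] + [3, 1, -3] ⊗ [3, 2, 0] ⊗ [-1, 3, 2], so rank(T) ≤ 2.
These bounds meet, so rank(T) = 2.
Check entry T[0,0,0] = 9: (2)·(3)·(3) + (3)·(3)·(-1) = 9.

2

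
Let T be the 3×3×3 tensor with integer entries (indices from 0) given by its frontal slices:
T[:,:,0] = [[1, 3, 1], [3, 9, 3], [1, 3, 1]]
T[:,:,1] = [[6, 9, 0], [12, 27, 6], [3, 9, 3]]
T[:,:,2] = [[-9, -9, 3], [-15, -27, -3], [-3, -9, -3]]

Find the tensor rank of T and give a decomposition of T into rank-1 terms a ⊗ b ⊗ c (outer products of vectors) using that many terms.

rank(T) = 2

Lower bound: the mode-2 unfolding of T (rows indexed by j, columns by (i,k) = (0,0), (0,1), (0,2), (1,0), (1,1), (1,2), (2,0), (2,1), (2,2)) is [[1, 6, -9, 3, 12, -15, 1, 3, -3], [3, 9, -9, 9, 27, -27, 3, 9, -9], [1, 0, 3, 3, 6, -3, 1, 3, -3]].
There the 2×2 minor on rows j ∈ {0, 1}, columns (i,k) ∈ {(0,0), (0,1)} is det [[1, 6], [3, 9]] = -9 ≠ 0, so this unfolding has rank ≥ 2; CP rank is at least every unfolding rank, so rank(T) ≥ 2. (This is only a lower bound: in general the CP rank may exceed every unfolding rank, so we still need to exhibit 2 rank-1 terms summing to T.)
Upper bound — finding two terms. Write S_k = T[:,:,k] for the frontal slices: S₀ = [[1, 3, 1], [3, 9, 3], [1, 3, 1]], S₁ = [[6, 9, 0], [12, 27, 6], [3, 9, 3]], S₂ = [[-9, -9, 3], [-15, -27, -3], [-3, -9, -3]].
If T = a₁ ⊗ b₁ ⊗ c₁ + a₂ ⊗ b₂ ⊗ c₂ then each S_k = c₁[k]·a₁b₁ᵀ + c₂[k]·a₂b₂ᵀ. S₀ and S₁ are linearly independent, so a₁b₁ᵀ and a₂b₂ᵀ must span the same plane of matrices: they are the rank-1 matrices of the form x·S₀ + y·S₁.
The 2×2 minor of x·S₀ + y·S₁ on rows {0,1}, columns {0,1} is 18·xy + 54·y² = 18·(x + 3·y)(y), vanishing at (x:y) = (3:-1) and (1:0).
M₁ = 3·S₀ − S₁ = [[-3, 0, 3], [-3, 0, 3], [0, 0, 0]] = (-3)·(1, 1, 0)(1, 0, -1)ᵀ and M₂ = S₀ = [[1, 3, 1], [3, 9, 3], [1, 3, 1]] = (1, 3, 1)(1, 3, 1)ᵀ, so take a₁ = (1, 1, 0), b₁ = (1, 0, -1), a₂ = (1, 3, 1), b₂ = (1, 3, 1).
Each slice is an integer combination of E₁ = a₁b₁ᵀ and E₂ = a₂b₂ᵀ: S₀ = E₂, S₁ = 3·E₁ + 3·E₂, S₂ = −6·E₁ − 3·E₂; reading off coefficients, c₁ = (0, 3, -6) and c₂ = (1, 3, -3).
Hence T = (1, 1, 0) ⊗ (1, 0, -1) ⊗ (0, 3, -6) + (1, 3, 1) ⊗ (1, 3, 1) ⊗ (1, 3, -3), so rank(T) ≤ 2.
These bounds meet, so rank(T) = 2.
Check entry T[2,0,1] = 3: (0)·(1)·(3) + (1)·(1)·(3) = 3.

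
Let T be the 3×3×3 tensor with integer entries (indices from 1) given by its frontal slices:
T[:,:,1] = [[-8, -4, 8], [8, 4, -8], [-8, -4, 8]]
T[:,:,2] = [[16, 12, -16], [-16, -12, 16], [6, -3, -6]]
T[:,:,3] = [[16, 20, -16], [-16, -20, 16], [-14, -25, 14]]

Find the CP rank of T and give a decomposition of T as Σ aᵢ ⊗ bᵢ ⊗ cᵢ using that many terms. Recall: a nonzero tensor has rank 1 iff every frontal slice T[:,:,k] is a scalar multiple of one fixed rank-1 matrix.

Lower bound: the mode-1 unfolding of T (rows indexed by i, columns by (j,k) = (1,1), (1,2), (1,3), (2,1), (2,2), (2,3), (3,1), (3,2), (3,3)) is [[-8, 16, 16, -4, 12, 20, 8, -16, -16], [8, -16, -16, 4, -12, -20, -8, 16, 16], [-8, 6, -14, -4, -3, -25, 8, -6, 14]].
There the 2×2 minor on rows i ∈ {1, 3}, columns (j,k) ∈ {(1,1), (1,2)} is det [[-8, 16], [-8, 6]] = 80 ≠ 0, so this unfolding has rank ≥ 2; CP rank is at least every unfolding rank, so rank(T) ≥ 2. (Unfolding ranks only ever bound the CP rank from below — rank(T) can be strictly larger than all of them — so the matching upper bound has to come from an explicit 2-term decomposition.)
Upper bound — finding two terms. Write S_k = T[:,:,k] for the frontal slices: S₁ = [[-8, -4, 8], [8, 4, -8], [-8, -4, 8]], S₂ = [[16, 12, -16], [-16, -12, 16], [6, -3, -6]], S₃ = [[16, 20, -16], [-16, -20, 16], [-14, -25, 14]].
If T = a₁ ⊗ b₁ ⊗ c₁ + a₂ ⊗ b₂ ⊗ c₂ then each S_k = c₁[k]·a₁b₁ᵀ + c₂[k]·a₂b₂ᵀ. S₁ and S₂ are linearly independent, so a₁b₁ᵀ and a₂b₂ᵀ must span the same plane of matrices: they are the rank-1 matrices of the form x·S₁ + y·S₂.
The 2×2 minor of x·S₁ + y·S₂ on rows {1,3}, columns {1,2} is 80·xy − 120·y² = 40·(2·x − 3·y)(y), vanishing at (x:y) = (3:2) and (1:0).
M₁ = 3·S₁ + 2·S₂ = [[8, 12, -8], [-8, -12, 8], [-12, -18, 12]] = 2·[2, -2, -3][2, 3, -2]ᵀ and M₂ = S₁ = [[-8, -4, 8], [8, 4, -8], [-8, -4, 8]] = (-4)·[1, -1, 1][2, 1, -2]ᵀ, so take a₁ = [2, -2, -3], b₁ = [2, 3, -2], a₂ = [1, -1, 1], b₂ = [2, 1, -2].
Each slice is an integer combination of E₁ = a₁b₁ᵀ and E₂ = a₂b₂ᵀ: S₁ = −4·E₂, S₂ = E₁ + 6·E₂, S₃ = 3·E₁ + 2·E₂; reading off coefficients, c₁ = [0, 1, 3] and c₂ = [-4, 6, 2].
Hence T = [2, -2, -3] ⊗ [2, 3, -2] ⊗ [0, 1, 3] + [1, -1, 1] ⊗ [2, 1, -2] ⊗ [-4, 6, 2], so rank(T) ≤ 2.
These bounds meet, so rank(T) = 2.

rank(T) = 2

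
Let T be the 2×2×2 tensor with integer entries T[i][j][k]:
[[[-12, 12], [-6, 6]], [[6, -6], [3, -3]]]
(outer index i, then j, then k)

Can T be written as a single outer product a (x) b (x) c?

Yes

If T = a (x) b (x) c then every fibre of T is a multiple of the corresponding factor, so read the factors off the fibres through the nonzero entry T[0,0,0] = -12.
The mode-1 fibre T[:,0,0] = [-12, 6] gives a = [2, -1] (primitive direction); the mode-2 fibre T[0,:,0] = [-12, -6] gives b = [2, 1]; then c[k] = T[0,0,k] / (a[0]·b[0]) = [-12, 12] / 4 = [-3, 3].
Expanding [2, -1] (x) [2, 1] (x) [-3, 3] reproduces all 8 entries of T, so T = [2, -1] (x) [2, 1] (x) [-3, 3] and rank(T) ≤ 1.
Equivalently every frontal slice T[:,:,k] is c[k] times the rank-1 matrix [2, -1] (x) [2, 1]. So T has rank 1 (it is nonzero).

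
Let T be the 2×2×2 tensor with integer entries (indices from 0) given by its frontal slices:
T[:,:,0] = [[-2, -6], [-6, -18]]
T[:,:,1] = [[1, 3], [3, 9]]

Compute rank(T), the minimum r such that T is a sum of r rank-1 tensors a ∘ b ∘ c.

1

Lower bound: T ≠ 0 (e.g. T[0,0,0] = -2), so rank(T) ≥ 1.
Upper bound: if T = a ∘ b ∘ c then every fibre of T is a multiple of the corresponding factor, so read the factors off the fibres through the nonzero entry T[0,0,0] = -2.
The mode-1 fibre T[:,0,0] = [-2, -6] gives a = [1, 3] (primitive direction); the mode-2 fibre T[0,:,0] = [-2, -6] gives b = [1, 3]; then c[k] = T[0,0,k] / (a[0]·b[0]) = [-2, 1] / 1 = [-2, 1].
Expanding [1, 3] ∘ [1, 3] ∘ [-2, 1] reproduces all 8 entries of T, so T = [1, 3] ∘ [1, 3] ∘ [-2, 1] and rank(T) ≤ 1.
These bounds meet, so rank(T) = 1.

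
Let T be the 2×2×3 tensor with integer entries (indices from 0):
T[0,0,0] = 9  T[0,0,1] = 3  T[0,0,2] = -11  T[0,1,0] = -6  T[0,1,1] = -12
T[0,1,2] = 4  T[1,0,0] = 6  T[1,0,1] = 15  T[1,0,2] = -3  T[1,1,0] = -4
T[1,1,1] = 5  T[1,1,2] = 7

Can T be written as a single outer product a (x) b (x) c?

No

The mode-1 unfolding of T (rows indexed by i, columns by (j,k) = (0,0), (0,1), (0,2), (1,0), (1,1), (1,2)) is [[9, 3, -11, -6, -12, 4], [6, 15, -3, -4, 5, 7]].
There the 2×2 minor on rows i ∈ {0, 1}, columns (j,k) ∈ {(0,0), (0,1)} is det [[9, 3], [6, 15]] = 117 ≠ 0, so this unfolding has rank ≥ 2; CP rank is at least every unfolding rank, so rank(T) ≥ 2.
In particular rank(T) ≥ 2 > 1, so T is not rank-1.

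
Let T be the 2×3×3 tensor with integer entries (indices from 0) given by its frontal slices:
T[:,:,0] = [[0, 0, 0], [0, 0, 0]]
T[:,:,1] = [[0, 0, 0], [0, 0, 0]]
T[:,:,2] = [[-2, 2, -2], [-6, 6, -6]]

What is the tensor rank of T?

1

Lower bound: T ≠ 0 (e.g. T[0,0,2] = -2), so rank(T) ≥ 1.
Upper bound: if T = a ⊗ b ⊗ c then every fibre of T is a multiple of the corresponding factor, so read the factors off the fibres through the nonzero entry T[0,0,2] = -2.
The mode-1 fibre T[:,0,2] = [-2, -6] gives a = (1, 3) (primitive direction); the mode-2 fibre T[0,:,2] = [-2, 2, -2] gives b = (1, -1, 1); then c[k] = T[0,0,k] / (a[0]·b[0]) = [0, 0, -2] / 1 = (0, 0, -2).
Expanding (1, 3) ⊗ (1, -1, 1) ⊗ (0, 0, -2) reproduces all 18 entries of T, so T = (1, 3) ⊗ (1, -1, 1) ⊗ (0, 0, -2) and rank(T) ≤ 1.
These bounds meet, so rank(T) = 1.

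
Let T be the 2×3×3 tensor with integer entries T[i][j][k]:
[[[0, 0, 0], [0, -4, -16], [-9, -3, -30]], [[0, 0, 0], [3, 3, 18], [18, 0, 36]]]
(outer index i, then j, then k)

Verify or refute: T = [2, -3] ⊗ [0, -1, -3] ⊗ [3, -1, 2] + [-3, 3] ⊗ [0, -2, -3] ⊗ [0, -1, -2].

Reconstruct entry (0,1,0) from the claimed factors: Σₗ aₗ[0]bₗ[1]cₗ[0] = (2)·(-1)·(3) + (-3)·(-2)·(0) = -6, but T[0,1,0] = 0. The claim is false.

No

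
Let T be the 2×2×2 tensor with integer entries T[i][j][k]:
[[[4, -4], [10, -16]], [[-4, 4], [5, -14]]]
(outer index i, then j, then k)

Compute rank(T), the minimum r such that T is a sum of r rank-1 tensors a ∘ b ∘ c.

2

Lower bound: the mode-1 unfolding of T (rows indexed by i, columns by (j,k) = (0,0), (0,1), (1,0), (1,1)) is [[4, -4, 10, -16], [-4, 4, 5, -14]].
There the 2×2 minor on rows i ∈ {0, 1}, columns (j,k) ∈ {(0,0), (1,0)} is det [[4, 10], [-4, 5]] = 60 ≠ 0, so this unfolding has rank ≥ 2; CP rank is at least every unfolding rank, so rank(T) ≥ 2. (This is only a lower bound: in general the CP rank may exceed every unfolding rank, so we still need to exhibit 2 rank-1 terms summing to T.)
Upper bound — finding two terms. Write S_k = T[:,:,k] for the frontal slices: S₀ = [[4, 10], [-4, 5]], S₁ = [[-4, -16], [4, -14]].
If T = a₁ ∘ b₁ ∘ c₁ + a₂ ∘ b₂ ∘ c₂ then each S_k = c₁[k]·a₁b₁ᵀ + c₂[k]·a₂b₂ᵀ. S₀ and S₁ are linearly independent, so a₁b₁ᵀ and a₂b₂ᵀ must span the same plane of matrices: they are the rank-1 matrices of the form x·S₀ + y·S₁.
det(x·S₀ + y·S₁) is 60·x² − 180·xy + 120·y² = 60·(x − 2·y)(x − y), vanishing at (x:y) = (2:1) and (1:1).
M₁ = 2·S₀ + S₁ = [[4, 4], [-4, -4]] = 4·(1, -1)(1, 1)ᵀ and M₂ = S₀ + S₁ = [[0, -6], [0, -9]] = (-3)·(2, 3)(0, 1)ᵀ, so take a₁ = (1, -1), b₁ = (1, 1), a₂ = (2, 3), b₂ = (0, 1).
Each slice is an integer combination of E₁ = a₁b₁ᵀ and E₂ = a₂b₂ᵀ: S₀ = 4·E₁ + 3·E₂, S₁ = −4·E₁ − 6·E₂; reading off coefficients, c₁ = (4, -4) and c₂ = (3, -6).
Hence T = (1, -1) ∘ (1, 1) ∘ (4, -4) + (2, 3) ∘ (0, 1) ∘ (3, -6), so rank(T) ≤ 2.
These bounds meet, so rank(T) = 2.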